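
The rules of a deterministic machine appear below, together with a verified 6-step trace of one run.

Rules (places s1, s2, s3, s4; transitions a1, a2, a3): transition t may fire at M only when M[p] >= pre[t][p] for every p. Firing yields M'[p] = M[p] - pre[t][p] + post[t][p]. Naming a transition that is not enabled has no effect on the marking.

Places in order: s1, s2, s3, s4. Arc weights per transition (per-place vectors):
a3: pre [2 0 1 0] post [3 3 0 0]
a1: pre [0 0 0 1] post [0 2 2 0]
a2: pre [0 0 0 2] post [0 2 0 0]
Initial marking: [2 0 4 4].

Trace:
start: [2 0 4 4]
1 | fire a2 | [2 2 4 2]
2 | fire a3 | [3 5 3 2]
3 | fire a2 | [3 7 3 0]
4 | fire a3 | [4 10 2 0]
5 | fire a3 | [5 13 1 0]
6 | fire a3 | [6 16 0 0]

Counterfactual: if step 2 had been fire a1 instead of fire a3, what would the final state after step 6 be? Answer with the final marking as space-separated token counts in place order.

(re-executing from step 2 with the substitution; state before step 2: [2 2 4 2])
2 | fire a1 | [2 4 6 1]
3 | fire a2 | [2 4 6 1]
4 | fire a3 | [3 7 5 1]
5 | fire a3 | [4 10 4 1]
6 | fire a3 | [5 13 3 1]

5 13 3 1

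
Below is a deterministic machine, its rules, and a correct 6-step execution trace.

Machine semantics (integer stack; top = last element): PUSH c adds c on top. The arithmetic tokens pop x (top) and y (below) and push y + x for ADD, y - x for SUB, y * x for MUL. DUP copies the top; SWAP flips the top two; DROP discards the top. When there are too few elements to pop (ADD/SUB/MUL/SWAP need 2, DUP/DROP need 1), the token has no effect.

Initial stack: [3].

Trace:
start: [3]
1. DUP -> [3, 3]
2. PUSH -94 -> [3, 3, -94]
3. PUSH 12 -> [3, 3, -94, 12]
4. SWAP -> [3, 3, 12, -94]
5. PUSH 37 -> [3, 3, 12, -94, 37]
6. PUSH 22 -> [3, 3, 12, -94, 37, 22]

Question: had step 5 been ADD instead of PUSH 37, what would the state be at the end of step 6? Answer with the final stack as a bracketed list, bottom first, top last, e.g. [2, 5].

(re-executing from step 5 with the substitution; state before step 5: [3, 3, 12, -94])
5. ADD -> [3, 3, -82]
6. PUSH 22 -> [3, 3, -82, 22]

[3, 3, -82, 22]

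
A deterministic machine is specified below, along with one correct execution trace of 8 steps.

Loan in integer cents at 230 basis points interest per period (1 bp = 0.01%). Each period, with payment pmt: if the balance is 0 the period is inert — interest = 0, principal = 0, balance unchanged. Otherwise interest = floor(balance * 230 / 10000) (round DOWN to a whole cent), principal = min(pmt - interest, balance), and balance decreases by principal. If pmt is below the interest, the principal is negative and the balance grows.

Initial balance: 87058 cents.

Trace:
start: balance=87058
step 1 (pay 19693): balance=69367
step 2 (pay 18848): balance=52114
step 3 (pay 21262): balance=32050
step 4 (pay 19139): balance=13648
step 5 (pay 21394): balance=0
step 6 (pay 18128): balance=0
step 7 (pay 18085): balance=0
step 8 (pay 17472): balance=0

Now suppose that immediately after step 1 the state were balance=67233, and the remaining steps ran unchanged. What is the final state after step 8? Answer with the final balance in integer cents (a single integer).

state after step 1 := balance=67233
step 2 (pay 18848): balance=49931
step 3 (pay 21262): balance=29817
step 4 (pay 19139): balance=11363
step 5 (pay 21394): balance=0
step 6 (pay 18128): balance=0
step 7 (pay 18085): balance=0
step 8 (pay 17472): balance=0

0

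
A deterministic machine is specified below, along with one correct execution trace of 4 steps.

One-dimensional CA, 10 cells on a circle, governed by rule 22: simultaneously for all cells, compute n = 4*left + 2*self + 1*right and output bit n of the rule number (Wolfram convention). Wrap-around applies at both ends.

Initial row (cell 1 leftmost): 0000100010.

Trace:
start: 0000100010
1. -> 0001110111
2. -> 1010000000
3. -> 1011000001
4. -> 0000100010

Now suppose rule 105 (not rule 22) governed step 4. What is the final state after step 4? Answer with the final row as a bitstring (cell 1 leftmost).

(re-executing step 4 under rule 105; state before step 4: 1011000001)
4. -> 1111011101

1111011101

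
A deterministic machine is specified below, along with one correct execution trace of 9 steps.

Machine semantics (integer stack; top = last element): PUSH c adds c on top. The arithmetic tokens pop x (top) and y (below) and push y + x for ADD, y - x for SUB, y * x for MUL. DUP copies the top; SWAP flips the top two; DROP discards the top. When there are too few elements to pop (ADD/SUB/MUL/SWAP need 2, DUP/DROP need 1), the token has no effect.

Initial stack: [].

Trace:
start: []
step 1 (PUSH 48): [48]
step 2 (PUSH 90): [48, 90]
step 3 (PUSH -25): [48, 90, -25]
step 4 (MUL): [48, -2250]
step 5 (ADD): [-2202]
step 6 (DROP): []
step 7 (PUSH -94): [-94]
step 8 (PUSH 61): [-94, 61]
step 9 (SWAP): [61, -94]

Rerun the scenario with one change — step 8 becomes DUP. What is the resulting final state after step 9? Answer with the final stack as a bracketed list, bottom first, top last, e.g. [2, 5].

(re-executing from step 8 with the substitution; state before step 8: [-94])
step 8 (DUP): [-94, -94]
step 9 (SWAP): [-94, -94]

[-94, -94]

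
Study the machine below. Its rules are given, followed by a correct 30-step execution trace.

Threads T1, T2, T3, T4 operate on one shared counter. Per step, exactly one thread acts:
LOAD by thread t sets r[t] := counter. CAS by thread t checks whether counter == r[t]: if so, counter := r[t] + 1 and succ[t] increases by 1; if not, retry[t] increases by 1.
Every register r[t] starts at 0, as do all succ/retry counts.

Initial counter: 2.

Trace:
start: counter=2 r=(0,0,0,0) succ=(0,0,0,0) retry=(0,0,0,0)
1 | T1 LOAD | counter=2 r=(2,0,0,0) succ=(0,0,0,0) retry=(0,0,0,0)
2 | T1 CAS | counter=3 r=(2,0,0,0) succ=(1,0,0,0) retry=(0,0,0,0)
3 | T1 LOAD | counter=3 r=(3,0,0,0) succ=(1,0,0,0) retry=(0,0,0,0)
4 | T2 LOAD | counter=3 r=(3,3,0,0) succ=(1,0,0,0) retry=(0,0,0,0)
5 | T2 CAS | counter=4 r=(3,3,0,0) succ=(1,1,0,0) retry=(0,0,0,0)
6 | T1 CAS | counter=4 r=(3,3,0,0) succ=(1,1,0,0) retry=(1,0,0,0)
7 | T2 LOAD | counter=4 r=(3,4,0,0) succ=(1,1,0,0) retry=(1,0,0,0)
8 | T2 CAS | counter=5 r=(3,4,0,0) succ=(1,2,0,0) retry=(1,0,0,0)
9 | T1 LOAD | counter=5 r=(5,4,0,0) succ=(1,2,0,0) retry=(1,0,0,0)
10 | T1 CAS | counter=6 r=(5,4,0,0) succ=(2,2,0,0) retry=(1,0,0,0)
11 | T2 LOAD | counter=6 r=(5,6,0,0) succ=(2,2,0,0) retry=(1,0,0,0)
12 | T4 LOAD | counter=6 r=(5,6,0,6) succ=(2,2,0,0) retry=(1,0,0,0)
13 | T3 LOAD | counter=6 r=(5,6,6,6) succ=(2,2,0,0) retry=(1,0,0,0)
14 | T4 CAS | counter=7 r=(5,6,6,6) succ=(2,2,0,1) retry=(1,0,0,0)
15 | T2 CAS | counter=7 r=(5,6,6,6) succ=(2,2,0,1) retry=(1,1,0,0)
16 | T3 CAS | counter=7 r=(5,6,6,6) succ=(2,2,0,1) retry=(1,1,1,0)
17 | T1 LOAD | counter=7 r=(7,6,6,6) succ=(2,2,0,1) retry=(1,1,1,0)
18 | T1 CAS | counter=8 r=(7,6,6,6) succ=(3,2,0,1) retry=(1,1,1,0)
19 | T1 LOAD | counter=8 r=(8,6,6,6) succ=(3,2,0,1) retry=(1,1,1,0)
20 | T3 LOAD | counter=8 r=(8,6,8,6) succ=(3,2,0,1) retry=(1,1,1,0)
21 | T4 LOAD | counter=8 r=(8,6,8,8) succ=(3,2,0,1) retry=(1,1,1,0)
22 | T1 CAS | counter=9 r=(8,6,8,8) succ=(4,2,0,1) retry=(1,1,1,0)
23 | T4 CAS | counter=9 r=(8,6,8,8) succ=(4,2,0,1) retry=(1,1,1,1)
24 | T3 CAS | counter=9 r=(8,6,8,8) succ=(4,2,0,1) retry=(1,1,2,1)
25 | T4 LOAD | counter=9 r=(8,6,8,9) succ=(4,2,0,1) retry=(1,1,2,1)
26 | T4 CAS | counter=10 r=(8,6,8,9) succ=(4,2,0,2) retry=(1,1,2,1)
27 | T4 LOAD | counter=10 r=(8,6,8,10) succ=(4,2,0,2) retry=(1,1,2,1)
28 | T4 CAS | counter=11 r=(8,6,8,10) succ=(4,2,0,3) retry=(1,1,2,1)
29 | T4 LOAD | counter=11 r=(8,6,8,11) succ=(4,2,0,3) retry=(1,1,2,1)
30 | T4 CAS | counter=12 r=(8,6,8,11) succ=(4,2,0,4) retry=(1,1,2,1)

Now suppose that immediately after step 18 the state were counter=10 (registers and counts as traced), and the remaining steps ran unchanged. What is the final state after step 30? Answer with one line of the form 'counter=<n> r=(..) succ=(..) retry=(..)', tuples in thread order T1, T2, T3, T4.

state after step 18 := counter=10 r=(7,6,6,6) succ=(3,2,0,1) retry=(1,1,1,0)
19 | T1 LOAD | counter=10 r=(10,6,6,6) succ=(3,2,0,1) retry=(1,1,1,0)
20 | T3 LOAD | counter=10 r=(10,6,10,6) succ=(3,2,0,1) retry=(1,1,1,0)
21 | T4 LOAD | counter=10 r=(10,6,10,10) succ=(3,2,0,1) retry=(1,1,1,0)
22 | T1 CAS | counter=11 r=(10,6,10,10) succ=(4,2,0,1) retry=(1,1,1,0)
23 | T4 CAS | counter=11 r=(10,6,10,10) succ=(4,2,0,1) retry=(1,1,1,1)
24 | T3 CAS | counter=11 r=(10,6,10,10) succ=(4,2,0,1) retry=(1,1,2,1)
25 | T4 LOAD | counter=11 r=(10,6,10,11) succ=(4,2,0,1) retry=(1,1,2,1)
26 | T4 CAS | counter=12 r=(10,6,10,11) succ=(4,2,0,2) retry=(1,1,2,1)
27 | T4 LOAD | counter=12 r=(10,6,10,12) succ=(4,2,0,2) retry=(1,1,2,1)
28 | T4 CAS | counter=13 r=(10,6,10,12) succ=(4,2,0,3) retry=(1,1,2,1)
29 | T4 LOAD | counter=13 r=(10,6,10,13) succ=(4,2,0,3) retry=(1,1,2,1)
30 | T4 CAS | counter=14 r=(10,6,10,13) succ=(4,2,0,4) retry=(1,1,2,1)

counter=14 r=(10,6,10,13) succ=(4,2,0,4) retry=(1,1,2,1)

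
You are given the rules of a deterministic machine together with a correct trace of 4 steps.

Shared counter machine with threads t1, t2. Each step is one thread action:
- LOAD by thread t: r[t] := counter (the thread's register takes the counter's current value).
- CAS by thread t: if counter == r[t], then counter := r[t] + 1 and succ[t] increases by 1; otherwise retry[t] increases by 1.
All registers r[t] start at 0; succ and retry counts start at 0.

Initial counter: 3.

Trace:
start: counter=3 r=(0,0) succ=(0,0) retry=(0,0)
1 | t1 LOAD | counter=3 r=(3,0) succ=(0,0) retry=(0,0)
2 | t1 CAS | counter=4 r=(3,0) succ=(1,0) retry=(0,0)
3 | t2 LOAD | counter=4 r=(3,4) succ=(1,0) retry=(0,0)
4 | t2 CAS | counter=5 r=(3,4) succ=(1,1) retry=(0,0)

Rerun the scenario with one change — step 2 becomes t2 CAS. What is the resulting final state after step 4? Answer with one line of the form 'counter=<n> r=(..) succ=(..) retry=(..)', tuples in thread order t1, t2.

counter=4 r=(3,3) succ=(0,1) retry=(0,1)

(re-executing from step 2 with the substitution; state before step 2: counter=3 r=(3,0) succ=(0,0) retry=(0,0))
2 | t2 CAS | counter=3 r=(3,0) succ=(0,0) retry=(0,1)
3 | t2 LOAD | counter=3 r=(3,3) succ=(0,0) retry=(0,1)
4 | t2 CAS | counter=4 r=(3,3) succ=(0,1) retry=(0,1)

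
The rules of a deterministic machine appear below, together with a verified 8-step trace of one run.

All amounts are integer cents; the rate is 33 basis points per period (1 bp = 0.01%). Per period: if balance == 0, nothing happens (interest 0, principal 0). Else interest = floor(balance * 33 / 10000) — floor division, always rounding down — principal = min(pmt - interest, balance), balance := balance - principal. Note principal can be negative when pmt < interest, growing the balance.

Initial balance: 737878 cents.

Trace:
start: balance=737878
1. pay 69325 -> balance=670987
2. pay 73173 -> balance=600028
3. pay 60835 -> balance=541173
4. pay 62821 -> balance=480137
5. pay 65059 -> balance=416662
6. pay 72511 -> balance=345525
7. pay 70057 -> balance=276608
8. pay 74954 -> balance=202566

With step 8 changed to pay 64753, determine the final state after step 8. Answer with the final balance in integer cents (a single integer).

(re-executing from step 8 with the substitution; state before step 8: balance=276608)
8. pay 64753 -> balance=212767

212767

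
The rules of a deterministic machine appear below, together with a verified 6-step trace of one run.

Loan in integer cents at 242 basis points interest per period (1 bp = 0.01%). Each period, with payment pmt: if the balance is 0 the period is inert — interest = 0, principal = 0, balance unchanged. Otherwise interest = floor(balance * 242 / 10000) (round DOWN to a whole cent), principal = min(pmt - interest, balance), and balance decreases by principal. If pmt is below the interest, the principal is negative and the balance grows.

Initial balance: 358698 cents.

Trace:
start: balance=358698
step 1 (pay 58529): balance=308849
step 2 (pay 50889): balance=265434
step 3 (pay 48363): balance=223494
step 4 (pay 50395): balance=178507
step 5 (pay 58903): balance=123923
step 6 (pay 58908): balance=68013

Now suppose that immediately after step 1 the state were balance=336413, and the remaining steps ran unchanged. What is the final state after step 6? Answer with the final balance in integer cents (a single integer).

99078

state after step 1 := balance=336413
step 2 (pay 50889): balance=293665
step 3 (pay 48363): balance=252408
step 4 (pay 50395): balance=208121
step 5 (pay 58903): balance=154254
step 6 (pay 58908): balance=99078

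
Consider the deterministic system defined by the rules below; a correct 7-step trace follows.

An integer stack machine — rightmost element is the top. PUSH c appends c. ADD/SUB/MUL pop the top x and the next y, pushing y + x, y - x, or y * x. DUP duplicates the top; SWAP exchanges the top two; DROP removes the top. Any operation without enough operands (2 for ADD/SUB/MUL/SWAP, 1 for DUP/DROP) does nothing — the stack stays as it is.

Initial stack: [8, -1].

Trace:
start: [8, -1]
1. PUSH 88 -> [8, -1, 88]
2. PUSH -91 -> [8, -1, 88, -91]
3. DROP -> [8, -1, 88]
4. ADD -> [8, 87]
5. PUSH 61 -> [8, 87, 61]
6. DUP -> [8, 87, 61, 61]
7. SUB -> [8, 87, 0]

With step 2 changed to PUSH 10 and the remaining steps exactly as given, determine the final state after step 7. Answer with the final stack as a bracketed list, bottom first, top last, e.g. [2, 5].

[8, 87, 0]

(re-executing from step 2 with the substitution; state before step 2: [8, -1, 88])
2. PUSH 10 -> [8, -1, 88, 10]
3. DROP -> [8, -1, 88]
4. ADD -> [8, 87]
5. PUSH 61 -> [8, 87, 61]
6. DUP -> [8, 87, 61, 61]
7. SUB -> [8, 87, 0]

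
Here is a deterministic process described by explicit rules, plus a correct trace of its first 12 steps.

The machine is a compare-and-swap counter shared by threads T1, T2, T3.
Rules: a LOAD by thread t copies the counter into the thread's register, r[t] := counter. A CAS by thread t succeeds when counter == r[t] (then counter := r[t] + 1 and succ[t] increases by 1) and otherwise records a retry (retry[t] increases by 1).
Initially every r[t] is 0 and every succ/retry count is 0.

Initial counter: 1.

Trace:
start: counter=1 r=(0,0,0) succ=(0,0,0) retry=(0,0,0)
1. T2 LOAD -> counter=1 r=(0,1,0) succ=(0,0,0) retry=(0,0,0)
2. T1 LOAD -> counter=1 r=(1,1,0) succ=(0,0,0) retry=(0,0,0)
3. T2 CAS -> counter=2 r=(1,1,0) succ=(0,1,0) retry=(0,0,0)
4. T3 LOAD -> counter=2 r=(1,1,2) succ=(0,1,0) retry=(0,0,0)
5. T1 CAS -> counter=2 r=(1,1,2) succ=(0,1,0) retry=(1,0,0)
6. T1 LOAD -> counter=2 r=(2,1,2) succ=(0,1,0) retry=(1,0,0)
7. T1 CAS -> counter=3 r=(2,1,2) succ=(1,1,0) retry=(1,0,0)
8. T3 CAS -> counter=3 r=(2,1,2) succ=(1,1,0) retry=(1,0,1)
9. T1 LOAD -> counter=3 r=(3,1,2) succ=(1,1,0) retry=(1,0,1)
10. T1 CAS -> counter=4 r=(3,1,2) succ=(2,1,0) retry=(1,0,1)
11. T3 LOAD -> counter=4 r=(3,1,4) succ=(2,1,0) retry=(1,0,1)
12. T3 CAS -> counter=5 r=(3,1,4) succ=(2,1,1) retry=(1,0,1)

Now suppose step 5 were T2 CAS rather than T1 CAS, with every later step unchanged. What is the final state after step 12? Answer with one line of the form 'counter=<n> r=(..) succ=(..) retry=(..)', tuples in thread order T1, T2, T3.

(re-executing from step 5 with the substitution; state before step 5: counter=2 r=(1,1,2) succ=(0,1,0) retry=(0,0,0))
5. T2 CAS -> counter=2 r=(1,1,2) succ=(0,1,0) retry=(0,1,0)
6. T1 LOAD -> counter=2 r=(2,1,2) succ=(0,1,0) retry=(0,1,0)
7. T1 CAS -> counter=3 r=(2,1,2) succ=(1,1,0) retry=(0,1,0)
8. T3 CAS -> counter=3 r=(2,1,2) succ=(1,1,0) retry=(0,1,1)
9. T1 LOAD -> counter=3 r=(3,1,2) succ=(1,1,0) retry=(0,1,1)
10. T1 CAS -> counter=4 r=(3,1,2) succ=(2,1,0) retry=(0,1,1)
11. T3 LOAD -> counter=4 r=(3,1,4) succ=(2,1,0) retry=(0,1,1)
12. T3 CAS -> counter=5 r=(3,1,4) succ=(2,1,1) retry=(0,1,1)

counter=5 r=(3,1,4) succ=(2,1,1) retry=(0,1,1)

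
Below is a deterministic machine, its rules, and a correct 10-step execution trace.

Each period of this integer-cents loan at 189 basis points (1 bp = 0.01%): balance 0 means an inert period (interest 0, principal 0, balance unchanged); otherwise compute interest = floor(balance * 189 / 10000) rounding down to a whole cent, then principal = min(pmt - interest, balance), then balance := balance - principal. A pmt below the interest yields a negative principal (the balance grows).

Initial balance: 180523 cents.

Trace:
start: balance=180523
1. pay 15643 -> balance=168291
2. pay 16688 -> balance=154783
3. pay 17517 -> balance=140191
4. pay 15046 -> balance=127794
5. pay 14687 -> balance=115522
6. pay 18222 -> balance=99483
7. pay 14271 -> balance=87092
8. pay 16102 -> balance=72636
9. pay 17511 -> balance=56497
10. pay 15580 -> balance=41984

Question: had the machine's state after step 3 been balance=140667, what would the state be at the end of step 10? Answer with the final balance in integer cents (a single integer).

42525

state after step 3 := balance=140667
4. pay 15046 -> balance=128279
5. pay 14687 -> balance=116016
6. pay 18222 -> balance=99986
7. pay 14271 -> balance=87604
8. pay 16102 -> balance=73157
9. pay 17511 -> balance=57028
10. pay 15580 -> balance=42525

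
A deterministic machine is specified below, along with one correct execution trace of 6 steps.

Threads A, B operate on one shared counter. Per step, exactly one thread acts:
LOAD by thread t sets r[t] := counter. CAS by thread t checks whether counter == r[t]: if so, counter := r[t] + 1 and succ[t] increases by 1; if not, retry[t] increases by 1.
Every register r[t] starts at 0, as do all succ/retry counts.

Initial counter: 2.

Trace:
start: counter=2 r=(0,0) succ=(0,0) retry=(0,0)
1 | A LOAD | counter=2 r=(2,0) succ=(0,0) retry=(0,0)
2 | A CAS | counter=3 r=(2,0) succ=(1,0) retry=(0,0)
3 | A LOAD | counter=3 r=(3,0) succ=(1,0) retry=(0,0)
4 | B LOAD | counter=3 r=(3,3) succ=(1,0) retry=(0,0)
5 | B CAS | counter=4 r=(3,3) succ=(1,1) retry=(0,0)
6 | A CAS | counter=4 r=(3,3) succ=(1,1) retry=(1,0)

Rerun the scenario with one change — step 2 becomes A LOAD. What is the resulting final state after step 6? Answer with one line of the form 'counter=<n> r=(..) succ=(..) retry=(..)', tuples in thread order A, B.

counter=3 r=(2,2) succ=(0,1) retry=(1,0)

(re-executing from step 2 with the substitution; state before step 2: counter=2 r=(2,0) succ=(0,0) retry=(0,0))
2 | A LOAD | counter=2 r=(2,0) succ=(0,0) retry=(0,0)
3 | A LOAD | counter=2 r=(2,0) succ=(0,0) retry=(0,0)
4 | B LOAD | counter=2 r=(2,2) succ=(0,0) retry=(0,0)
5 | B CAS | counter=3 r=(2,2) succ=(0,1) retry=(0,0)
6 | A CAS | counter=3 r=(2,2) succ=(0,1) retry=(1,0)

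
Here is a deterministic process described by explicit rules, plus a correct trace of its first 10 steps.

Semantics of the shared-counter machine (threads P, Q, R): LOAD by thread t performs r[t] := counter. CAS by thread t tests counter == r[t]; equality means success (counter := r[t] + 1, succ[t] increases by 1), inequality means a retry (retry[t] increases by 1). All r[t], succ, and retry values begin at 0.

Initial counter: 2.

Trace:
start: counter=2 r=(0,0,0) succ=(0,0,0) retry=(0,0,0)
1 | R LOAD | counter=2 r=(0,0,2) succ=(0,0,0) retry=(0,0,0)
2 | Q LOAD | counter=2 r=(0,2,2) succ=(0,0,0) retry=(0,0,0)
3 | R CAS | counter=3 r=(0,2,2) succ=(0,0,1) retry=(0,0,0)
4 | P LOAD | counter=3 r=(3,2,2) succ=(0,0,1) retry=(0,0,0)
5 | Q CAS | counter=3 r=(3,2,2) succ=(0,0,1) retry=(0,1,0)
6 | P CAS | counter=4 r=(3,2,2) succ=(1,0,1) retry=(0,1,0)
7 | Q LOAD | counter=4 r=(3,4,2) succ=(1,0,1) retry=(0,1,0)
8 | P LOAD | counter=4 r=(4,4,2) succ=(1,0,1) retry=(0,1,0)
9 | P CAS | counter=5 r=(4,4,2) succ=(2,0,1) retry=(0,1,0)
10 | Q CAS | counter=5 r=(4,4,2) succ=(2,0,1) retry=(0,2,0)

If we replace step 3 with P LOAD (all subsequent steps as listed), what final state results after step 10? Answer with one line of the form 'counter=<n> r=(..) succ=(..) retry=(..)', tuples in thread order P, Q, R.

counter=4 r=(3,3,2) succ=(1,1,0) retry=(1,1,0)

(re-executing from step 3 with the substitution; state before step 3: counter=2 r=(0,2,2) succ=(0,0,0) retry=(0,0,0))
3 | P LOAD | counter=2 r=(2,2,2) succ=(0,0,0) retry=(0,0,0)
4 | P LOAD | counter=2 r=(2,2,2) succ=(0,0,0) retry=(0,0,0)
5 | Q CAS | counter=3 r=(2,2,2) succ=(0,1,0) retry=(0,0,0)
6 | P CAS | counter=3 r=(2,2,2) succ=(0,1,0) retry=(1,0,0)
7 | Q LOAD | counter=3 r=(2,3,2) succ=(0,1,0) retry=(1,0,0)
8 | P LOAD | counter=3 r=(3,3,2) succ=(0,1,0) retry=(1,0,0)
9 | P CAS | counter=4 r=(3,3,2) succ=(1,1,0) retry=(1,0,0)
10 | Q CAS | counter=4 r=(3,3,2) succ=(1,1,0) retry=(1,1,0)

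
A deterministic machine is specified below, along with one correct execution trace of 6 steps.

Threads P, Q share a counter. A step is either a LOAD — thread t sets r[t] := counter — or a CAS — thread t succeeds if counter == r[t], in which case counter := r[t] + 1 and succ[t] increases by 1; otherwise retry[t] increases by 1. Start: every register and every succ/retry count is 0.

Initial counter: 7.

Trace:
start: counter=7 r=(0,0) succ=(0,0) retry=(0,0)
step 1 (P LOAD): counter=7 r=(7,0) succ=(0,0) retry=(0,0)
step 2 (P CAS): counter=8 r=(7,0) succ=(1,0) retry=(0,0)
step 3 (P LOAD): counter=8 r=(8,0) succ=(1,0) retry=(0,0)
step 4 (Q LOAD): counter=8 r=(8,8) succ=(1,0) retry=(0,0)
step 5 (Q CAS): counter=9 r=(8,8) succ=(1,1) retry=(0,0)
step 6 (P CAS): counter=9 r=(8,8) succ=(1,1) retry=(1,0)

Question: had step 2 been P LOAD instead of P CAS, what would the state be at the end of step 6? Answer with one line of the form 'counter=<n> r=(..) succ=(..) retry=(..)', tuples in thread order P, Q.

(re-executing from step 2 with the substitution; state before step 2: counter=7 r=(7,0) succ=(0,0) retry=(0,0))
step 2 (P LOAD): counter=7 r=(7,0) succ=(0,0) retry=(0,0)
step 3 (P LOAD): counter=7 r=(7,0) succ=(0,0) retry=(0,0)
step 4 (Q LOAD): counter=7 r=(7,7) succ=(0,0) retry=(0,0)
step 5 (Q CAS): counter=8 r=(7,7) succ=(0,1) retry=(0,0)
step 6 (P CAS): counter=8 r=(7,7) succ=(0,1) retry=(1,0)

counter=8 r=(7,7) succ=(0,1) retry=(1,0)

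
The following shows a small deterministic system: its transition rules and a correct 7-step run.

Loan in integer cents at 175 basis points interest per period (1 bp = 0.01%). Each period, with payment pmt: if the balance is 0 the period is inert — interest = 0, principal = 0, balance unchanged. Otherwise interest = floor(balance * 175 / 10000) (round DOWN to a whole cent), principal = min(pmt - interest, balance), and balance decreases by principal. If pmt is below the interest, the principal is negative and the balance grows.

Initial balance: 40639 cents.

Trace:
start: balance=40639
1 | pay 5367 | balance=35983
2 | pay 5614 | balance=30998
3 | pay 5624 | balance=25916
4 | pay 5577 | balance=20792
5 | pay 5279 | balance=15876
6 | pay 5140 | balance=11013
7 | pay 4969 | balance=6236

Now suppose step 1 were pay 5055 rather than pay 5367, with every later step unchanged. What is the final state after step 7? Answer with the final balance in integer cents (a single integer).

(re-executing from step 1 with the substitution; state before step 1: balance=40639)
1 | pay 5055 | balance=36295
2 | pay 5614 | balance=31316
3 | pay 5624 | balance=26240
4 | pay 5577 | balance=21122
5 | pay 5279 | balance=16212
6 | pay 5140 | balance=11355
7 | pay 4969 | balance=6584

6584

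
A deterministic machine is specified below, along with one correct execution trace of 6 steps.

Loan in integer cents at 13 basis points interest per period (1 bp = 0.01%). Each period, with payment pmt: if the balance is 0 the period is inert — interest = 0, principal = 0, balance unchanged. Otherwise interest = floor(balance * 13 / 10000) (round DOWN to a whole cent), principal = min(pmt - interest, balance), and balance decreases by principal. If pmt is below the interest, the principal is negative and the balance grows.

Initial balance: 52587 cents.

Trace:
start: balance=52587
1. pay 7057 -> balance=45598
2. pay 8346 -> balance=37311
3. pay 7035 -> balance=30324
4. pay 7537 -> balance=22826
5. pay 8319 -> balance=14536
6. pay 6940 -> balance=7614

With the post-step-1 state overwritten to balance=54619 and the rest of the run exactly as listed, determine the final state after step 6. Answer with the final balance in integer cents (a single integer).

16695

state after step 1 := balance=54619
2. pay 8346 -> balance=46344
3. pay 7035 -> balance=39369
4. pay 7537 -> balance=31883
5. pay 8319 -> balance=23605
6. pay 6940 -> balance=16695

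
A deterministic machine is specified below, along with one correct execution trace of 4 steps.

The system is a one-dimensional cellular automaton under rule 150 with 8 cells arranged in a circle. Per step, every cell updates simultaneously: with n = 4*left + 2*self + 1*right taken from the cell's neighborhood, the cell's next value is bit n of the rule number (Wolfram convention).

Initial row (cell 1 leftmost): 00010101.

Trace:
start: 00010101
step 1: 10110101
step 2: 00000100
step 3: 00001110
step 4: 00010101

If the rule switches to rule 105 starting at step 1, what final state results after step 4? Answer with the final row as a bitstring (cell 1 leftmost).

(re-executing steps 1..4 under rule 105; state before step 1: 00010101)
step 1: 01001010
step 2: 00000100
step 3: 11110001
step 4: 00010101

00010101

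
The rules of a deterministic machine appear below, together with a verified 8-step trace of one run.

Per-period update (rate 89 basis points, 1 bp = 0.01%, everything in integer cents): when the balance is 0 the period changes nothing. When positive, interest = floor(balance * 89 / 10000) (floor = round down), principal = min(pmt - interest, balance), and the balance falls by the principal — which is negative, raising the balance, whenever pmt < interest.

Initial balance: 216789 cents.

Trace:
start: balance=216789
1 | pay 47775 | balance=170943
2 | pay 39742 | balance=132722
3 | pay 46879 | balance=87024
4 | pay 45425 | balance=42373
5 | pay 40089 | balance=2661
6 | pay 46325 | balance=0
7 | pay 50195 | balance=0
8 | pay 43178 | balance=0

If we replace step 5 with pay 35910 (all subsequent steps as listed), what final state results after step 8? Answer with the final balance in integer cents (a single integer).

(re-executing from step 5 with the substitution; state before step 5: balance=42373)
5 | pay 35910 | balance=6840
6 | pay 46325 | balance=0
7 | pay 50195 | balance=0
8 | pay 43178 | balance=0

0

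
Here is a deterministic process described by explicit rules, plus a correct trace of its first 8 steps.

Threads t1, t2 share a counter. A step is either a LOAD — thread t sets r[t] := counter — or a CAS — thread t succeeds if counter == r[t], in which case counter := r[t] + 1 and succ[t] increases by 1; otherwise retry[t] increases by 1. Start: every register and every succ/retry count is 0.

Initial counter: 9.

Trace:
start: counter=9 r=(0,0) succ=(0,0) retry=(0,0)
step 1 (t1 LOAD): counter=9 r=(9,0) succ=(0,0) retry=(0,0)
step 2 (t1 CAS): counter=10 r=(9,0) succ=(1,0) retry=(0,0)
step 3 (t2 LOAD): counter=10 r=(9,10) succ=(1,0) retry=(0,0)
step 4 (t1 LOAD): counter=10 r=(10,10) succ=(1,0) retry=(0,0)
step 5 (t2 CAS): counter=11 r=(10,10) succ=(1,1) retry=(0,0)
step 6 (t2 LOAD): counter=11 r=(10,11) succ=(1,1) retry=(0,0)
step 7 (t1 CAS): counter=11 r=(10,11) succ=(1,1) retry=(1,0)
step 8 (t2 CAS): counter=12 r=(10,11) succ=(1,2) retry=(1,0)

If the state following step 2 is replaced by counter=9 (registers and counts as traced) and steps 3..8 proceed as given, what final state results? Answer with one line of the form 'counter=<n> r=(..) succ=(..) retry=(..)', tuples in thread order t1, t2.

counter=11 r=(9,10) succ=(1,2) retry=(1,0)

state after step 2 := counter=9 r=(9,0) succ=(1,0) retry=(0,0)
step 3 (t2 LOAD): counter=9 r=(9,9) succ=(1,0) retry=(0,0)
step 4 (t1 LOAD): counter=9 r=(9,9) succ=(1,0) retry=(0,0)
step 5 (t2 CAS): counter=10 r=(9,9) succ=(1,1) retry=(0,0)
step 6 (t2 LOAD): counter=10 r=(9,10) succ=(1,1) retry=(0,0)
step 7 (t1 CAS): counter=10 r=(9,10) succ=(1,1) retry=(1,0)
step 8 (t2 CAS): counter=11 r=(9,10) succ=(1,2) retry=(1,0)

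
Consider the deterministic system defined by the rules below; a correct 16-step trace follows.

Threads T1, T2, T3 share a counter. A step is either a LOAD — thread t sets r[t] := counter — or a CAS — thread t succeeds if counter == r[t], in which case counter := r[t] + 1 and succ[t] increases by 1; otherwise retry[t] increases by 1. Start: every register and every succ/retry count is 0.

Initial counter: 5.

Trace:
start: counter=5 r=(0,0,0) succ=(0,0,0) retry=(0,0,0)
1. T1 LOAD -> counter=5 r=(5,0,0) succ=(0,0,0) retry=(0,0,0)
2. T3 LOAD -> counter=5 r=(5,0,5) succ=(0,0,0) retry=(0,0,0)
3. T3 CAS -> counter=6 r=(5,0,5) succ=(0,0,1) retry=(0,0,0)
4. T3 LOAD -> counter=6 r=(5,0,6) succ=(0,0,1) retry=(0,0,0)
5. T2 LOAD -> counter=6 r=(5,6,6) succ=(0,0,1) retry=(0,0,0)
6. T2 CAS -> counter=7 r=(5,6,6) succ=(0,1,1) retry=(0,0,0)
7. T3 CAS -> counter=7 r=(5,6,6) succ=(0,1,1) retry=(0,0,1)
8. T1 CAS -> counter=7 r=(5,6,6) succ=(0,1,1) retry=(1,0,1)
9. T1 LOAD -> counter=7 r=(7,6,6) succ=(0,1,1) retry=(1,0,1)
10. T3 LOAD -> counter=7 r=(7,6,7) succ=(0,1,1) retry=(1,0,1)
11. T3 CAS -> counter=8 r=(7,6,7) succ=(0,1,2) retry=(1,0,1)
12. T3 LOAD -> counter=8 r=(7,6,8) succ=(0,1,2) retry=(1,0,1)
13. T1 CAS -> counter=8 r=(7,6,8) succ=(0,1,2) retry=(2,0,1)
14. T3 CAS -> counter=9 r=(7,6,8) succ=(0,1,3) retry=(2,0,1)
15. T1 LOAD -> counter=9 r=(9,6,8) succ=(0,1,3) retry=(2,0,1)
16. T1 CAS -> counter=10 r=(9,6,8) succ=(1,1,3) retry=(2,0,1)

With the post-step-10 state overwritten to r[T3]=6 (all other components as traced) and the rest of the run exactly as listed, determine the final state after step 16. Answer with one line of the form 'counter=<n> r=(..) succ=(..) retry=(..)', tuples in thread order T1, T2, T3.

counter=9 r=(8,6,7) succ=(2,1,1) retry=(1,0,3)

state after step 10 := counter=7 r=(7,6,6) succ=(0,1,1) retry=(1,0,1)
11. T3 CAS -> counter=7 r=(7,6,6) succ=(0,1,1) retry=(1,0,2)
12. T3 LOAD -> counter=7 r=(7,6,7) succ=(0,1,1) retry=(1,0,2)
13. T1 CAS -> counter=8 r=(7,6,7) succ=(1,1,1) retry=(1,0,2)
14. T3 CAS -> counter=8 r=(7,6,7) succ=(1,1,1) retry=(1,0,3)
15. T1 LOAD -> counter=8 r=(8,6,7) succ=(1,1,1) retry=(1,0,3)
16. T1 CAS -> counter=9 r=(8,6,7) succ=(2,1,1) retry=(1,0,3)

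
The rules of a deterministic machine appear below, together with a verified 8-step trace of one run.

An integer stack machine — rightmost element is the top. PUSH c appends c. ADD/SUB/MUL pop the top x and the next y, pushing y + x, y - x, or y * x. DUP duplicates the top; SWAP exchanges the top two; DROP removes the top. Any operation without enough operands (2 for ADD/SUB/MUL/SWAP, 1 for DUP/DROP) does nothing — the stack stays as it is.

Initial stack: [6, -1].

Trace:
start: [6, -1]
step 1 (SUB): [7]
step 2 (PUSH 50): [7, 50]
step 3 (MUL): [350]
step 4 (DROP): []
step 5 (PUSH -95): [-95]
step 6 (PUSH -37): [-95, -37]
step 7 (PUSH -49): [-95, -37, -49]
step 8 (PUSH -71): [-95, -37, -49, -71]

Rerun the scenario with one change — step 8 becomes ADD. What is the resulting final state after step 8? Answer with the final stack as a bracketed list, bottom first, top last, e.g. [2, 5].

[-95, -86]

(re-executing from step 8 with the substitution; state before step 8: [-95, -37, -49])
step 8 (ADD): [-95, -86]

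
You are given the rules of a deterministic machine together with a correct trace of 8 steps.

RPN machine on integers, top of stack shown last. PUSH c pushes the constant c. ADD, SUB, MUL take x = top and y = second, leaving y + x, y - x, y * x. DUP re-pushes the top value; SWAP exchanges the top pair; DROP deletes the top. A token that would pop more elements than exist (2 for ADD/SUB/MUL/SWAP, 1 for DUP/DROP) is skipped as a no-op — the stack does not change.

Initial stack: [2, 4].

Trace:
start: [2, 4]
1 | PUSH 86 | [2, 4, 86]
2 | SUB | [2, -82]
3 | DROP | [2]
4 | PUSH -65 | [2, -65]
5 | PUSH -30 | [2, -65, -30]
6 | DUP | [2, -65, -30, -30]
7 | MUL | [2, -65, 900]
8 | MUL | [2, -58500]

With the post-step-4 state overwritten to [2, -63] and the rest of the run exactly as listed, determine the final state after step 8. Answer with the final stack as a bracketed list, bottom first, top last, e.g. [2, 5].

[2, -56700]

state after step 4 := [2, -63]
5 | PUSH -30 | [2, -63, -30]
6 | DUP | [2, -63, -30, -30]
7 | MUL | [2, -63, 900]
8 | MUL | [2, -56700]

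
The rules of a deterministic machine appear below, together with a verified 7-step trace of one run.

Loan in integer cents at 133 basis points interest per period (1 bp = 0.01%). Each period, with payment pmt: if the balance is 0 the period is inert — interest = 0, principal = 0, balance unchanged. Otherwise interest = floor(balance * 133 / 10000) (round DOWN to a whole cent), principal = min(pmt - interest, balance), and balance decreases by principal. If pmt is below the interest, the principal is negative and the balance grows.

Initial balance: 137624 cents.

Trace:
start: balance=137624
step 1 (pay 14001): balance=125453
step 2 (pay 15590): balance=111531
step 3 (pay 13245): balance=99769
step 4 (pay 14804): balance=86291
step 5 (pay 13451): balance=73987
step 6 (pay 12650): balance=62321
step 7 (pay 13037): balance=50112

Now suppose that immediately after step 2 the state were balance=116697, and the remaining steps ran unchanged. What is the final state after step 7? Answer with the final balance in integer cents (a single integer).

55632

state after step 2 := balance=116697
step 3 (pay 13245): balance=105004
step 4 (pay 14804): balance=91596
step 5 (pay 13451): balance=79363
step 6 (pay 12650): balance=67768
step 7 (pay 13037): balance=55632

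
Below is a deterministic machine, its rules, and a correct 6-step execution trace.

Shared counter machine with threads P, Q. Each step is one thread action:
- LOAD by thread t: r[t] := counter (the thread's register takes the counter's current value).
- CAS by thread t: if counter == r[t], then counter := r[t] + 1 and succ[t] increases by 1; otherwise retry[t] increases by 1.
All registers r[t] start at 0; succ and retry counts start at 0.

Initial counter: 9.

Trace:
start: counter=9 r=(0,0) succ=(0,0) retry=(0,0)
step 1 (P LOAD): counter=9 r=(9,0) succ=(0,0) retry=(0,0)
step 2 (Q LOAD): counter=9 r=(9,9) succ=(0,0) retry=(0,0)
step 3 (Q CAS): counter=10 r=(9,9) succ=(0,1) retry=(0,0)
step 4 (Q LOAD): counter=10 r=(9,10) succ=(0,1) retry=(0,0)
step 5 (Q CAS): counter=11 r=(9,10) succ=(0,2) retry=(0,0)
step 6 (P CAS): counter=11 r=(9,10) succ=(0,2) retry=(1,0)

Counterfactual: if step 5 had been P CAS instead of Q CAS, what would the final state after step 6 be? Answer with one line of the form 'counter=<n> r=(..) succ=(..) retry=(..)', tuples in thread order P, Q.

counter=10 r=(9,10) succ=(0,1) retry=(2,0)

(re-executing from step 5 with the substitution; state before step 5: counter=10 r=(9,10) succ=(0,1) retry=(0,0))
step 5 (P CAS): counter=10 r=(9,10) succ=(0,1) retry=(1,0)
step 6 (P CAS): counter=10 r=(9,10) succ=(0,1) retry=(2,0)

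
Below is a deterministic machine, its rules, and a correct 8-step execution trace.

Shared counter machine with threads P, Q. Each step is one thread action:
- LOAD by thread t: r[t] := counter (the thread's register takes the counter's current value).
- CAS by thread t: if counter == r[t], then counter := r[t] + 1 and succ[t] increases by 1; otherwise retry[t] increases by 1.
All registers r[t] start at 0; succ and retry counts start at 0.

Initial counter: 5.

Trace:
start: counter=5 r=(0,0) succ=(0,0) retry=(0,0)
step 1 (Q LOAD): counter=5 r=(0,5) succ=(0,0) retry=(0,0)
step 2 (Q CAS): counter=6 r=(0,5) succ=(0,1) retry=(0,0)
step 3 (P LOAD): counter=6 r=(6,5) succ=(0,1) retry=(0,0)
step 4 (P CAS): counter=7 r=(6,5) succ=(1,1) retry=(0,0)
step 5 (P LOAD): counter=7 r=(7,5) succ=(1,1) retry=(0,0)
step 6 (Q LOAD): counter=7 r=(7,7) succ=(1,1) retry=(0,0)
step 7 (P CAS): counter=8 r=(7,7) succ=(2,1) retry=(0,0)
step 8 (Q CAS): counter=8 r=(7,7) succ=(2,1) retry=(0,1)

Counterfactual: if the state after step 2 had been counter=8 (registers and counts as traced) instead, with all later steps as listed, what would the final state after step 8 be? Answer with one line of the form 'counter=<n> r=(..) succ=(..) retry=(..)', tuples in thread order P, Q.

counter=10 r=(9,9) succ=(2,1) retry=(0,1)

state after step 2 := counter=8 r=(0,5) succ=(0,1) retry=(0,0)
step 3 (P LOAD): counter=8 r=(8,5) succ=(0,1) retry=(0,0)
step 4 (P CAS): counter=9 r=(8,5) succ=(1,1) retry=(0,0)
step 5 (P LOAD): counter=9 r=(9,5) succ=(1,1) retry=(0,0)
step 6 (Q LOAD): counter=9 r=(9,9) succ=(1,1) retry=(0,0)
step 7 (P CAS): counter=10 r=(9,9) succ=(2,1) retry=(0,0)
step 8 (Q CAS): counter=10 r=(9,9) succ=(2,1) retry=(0,1)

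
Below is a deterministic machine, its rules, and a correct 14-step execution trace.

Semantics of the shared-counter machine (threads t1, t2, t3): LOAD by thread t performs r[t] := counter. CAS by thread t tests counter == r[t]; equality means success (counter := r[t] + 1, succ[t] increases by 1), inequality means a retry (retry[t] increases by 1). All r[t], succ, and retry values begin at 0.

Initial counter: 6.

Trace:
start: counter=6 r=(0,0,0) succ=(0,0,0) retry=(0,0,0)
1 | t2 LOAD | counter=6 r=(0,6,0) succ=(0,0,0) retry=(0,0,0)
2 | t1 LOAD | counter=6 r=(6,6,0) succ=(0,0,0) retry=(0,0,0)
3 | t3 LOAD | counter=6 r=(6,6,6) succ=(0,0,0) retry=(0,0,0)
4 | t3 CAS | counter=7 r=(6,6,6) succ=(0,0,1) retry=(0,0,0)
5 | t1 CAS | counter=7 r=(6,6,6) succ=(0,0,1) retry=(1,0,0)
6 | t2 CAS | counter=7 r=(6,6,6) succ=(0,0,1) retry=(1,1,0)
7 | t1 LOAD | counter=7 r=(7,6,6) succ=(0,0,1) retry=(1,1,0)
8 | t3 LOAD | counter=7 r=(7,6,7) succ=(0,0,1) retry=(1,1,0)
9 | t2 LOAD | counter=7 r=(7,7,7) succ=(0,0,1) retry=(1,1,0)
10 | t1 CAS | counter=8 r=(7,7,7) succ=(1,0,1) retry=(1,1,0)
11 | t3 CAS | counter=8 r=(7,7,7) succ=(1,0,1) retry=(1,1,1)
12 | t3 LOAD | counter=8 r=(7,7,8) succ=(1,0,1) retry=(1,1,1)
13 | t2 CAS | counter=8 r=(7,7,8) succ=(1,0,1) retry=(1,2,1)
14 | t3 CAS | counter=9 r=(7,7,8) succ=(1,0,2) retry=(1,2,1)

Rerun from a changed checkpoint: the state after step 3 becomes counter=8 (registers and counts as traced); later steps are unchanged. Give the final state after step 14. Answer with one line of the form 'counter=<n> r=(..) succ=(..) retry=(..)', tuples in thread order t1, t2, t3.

counter=10 r=(8,8,9) succ=(1,0,1) retry=(1,2,2)

state after step 3 := counter=8 r=(6,6,6) succ=(0,0,0) retry=(0,0,0)
4 | t3 CAS | counter=8 r=(6,6,6) succ=(0,0,0) retry=(0,0,1)
5 | t1 CAS | counter=8 r=(6,6,6) succ=(0,0,0) retry=(1,0,1)
6 | t2 CAS | counter=8 r=(6,6,6) succ=(0,0,0) retry=(1,1,1)
7 | t1 LOAD | counter=8 r=(8,6,6) succ=(0,0,0) retry=(1,1,1)
8 | t3 LOAD | counter=8 r=(8,6,8) succ=(0,0,0) retry=(1,1,1)
9 | t2 LOAD | counter=8 r=(8,8,8) succ=(0,0,0) retry=(1,1,1)
10 | t1 CAS | counter=9 r=(8,8,8) succ=(1,0,0) retry=(1,1,1)
11 | t3 CAS | counter=9 r=(8,8,8) succ=(1,0,0) retry=(1,1,2)
12 | t3 LOAD | counter=9 r=(8,8,9) succ=(1,0,0) retry=(1,1,2)
13 | t2 CAS | counter=9 r=(8,8,9) succ=(1,0,0) retry=(1,2,2)
14 | t3 CAS | counter=10 r=(8,8,9) succ=(1,0,1) retry=(1,2,2)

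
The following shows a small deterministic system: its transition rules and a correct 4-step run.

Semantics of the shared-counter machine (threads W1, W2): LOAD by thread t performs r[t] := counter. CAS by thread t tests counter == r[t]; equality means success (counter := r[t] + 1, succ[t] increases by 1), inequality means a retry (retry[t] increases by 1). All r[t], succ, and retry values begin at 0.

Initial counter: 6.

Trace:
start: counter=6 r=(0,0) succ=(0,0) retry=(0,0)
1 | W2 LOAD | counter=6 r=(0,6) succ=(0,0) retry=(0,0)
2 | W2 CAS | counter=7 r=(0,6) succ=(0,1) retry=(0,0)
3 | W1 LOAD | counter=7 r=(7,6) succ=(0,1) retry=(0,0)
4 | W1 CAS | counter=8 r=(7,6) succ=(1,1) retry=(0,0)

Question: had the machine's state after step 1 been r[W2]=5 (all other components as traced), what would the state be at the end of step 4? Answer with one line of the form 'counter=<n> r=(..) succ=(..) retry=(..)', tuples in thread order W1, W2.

counter=7 r=(6,5) succ=(1,0) retry=(0,1)

state after step 1 := counter=6 r=(0,5) succ=(0,0) retry=(0,0)
2 | W2 CAS | counter=6 r=(0,5) succ=(0,0) retry=(0,1)
3 | W1 LOAD | counter=6 r=(6,5) succ=(0,0) retry=(0,1)
4 | W1 CAS | counter=7 r=(6,5) succ=(1,0) retry=(0,1)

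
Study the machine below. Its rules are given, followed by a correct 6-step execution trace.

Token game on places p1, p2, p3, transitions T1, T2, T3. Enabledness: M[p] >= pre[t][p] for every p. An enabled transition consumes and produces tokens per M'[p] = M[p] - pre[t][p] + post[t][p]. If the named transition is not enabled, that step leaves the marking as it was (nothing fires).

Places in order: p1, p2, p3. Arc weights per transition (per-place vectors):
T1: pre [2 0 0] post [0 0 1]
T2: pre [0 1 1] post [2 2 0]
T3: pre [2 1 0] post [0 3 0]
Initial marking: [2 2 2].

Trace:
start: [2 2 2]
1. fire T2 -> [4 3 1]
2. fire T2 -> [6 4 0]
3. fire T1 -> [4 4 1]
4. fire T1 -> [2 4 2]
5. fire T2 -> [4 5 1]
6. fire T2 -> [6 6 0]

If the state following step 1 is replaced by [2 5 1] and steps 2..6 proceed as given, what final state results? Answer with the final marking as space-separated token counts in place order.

state after step 1 := [2 5 1]
2. fire T2 -> [4 6 0]
3. fire T1 -> [2 6 1]
4. fire T1 -> [0 6 2]
5. fire T2 -> [2 7 1]
6. fire T2 -> [4 8 0]

4 8 0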